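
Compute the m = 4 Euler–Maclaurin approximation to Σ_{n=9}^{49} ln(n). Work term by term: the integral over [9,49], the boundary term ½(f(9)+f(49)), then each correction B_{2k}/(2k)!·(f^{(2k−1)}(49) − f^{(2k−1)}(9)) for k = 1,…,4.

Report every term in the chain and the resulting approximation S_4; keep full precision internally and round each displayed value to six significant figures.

S_4 ≈ 133.961

The integral term ∫_9^49 ln(x) dx = 130.924.
½[f(9) + f(49)] = ½[2.19722 + 3.89182] = 3.04452.
Integral + boundary = 133.969.
Correction k=1: B_{2}/2! · (f^{(1)}(49) − f^{(1)}(9)) = 1/12 · (0.0204082 − 0.111111) = -0.00755858.
Partial sum through k=1: 133.961.
Correction k=2: B_{4}/4! · (f^{(3)}(49) − f^{(3)}(9)) = −1/720 · (1.69997e-05 − 0.00274348) = 3.78678e-06.
Partial sum through k=2: 133.961.
Correction k=3: B_{6}/6! · (f^{(5)}(49) − f^{(5)}(9)) = 1/30240 · (8.49632e-08 − 0.000406442) = -1.34377e-08.
Partial sum through k=3: 133.961.
Correction k=4: B_{8}/8! · (f^{(7)}(49) − f^{(7)}(9)) = −1/1209600 · (1.06160e-09 − 0.000150534) = 1.24449e-10.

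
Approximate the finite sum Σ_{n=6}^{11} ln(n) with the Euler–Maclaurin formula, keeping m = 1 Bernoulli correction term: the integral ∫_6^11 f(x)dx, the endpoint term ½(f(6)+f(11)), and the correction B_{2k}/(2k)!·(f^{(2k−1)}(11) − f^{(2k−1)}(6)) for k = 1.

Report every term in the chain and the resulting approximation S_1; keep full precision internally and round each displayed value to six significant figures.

∫_6^11 ln(x) dx evaluates to 10.6263.
Boundary: ½(f(6) + f(11)) = ½(1.79176 + 2.39790) = 2.09483.
So far: 12.7211.
k=1: B_{2}/(2)! × [f^{(1)}(11) − f^{(1)}(6)] = 1/12 × (0.0909091 − 0.166667) = -0.00631313.

S_1 ≈ 12.7148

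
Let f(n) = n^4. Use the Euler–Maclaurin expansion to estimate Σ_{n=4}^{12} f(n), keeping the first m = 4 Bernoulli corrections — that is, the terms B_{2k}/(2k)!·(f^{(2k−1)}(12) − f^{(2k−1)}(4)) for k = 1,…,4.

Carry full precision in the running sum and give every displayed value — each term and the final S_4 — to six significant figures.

Integral: ∫_4^12 x^4 dx = 49561.6.
½[f(4) + f(12)] = ½[256.000 + 20736.0] = 10496.0.
So far: 60057.6.
Order-1 term: 1/12 · (6912.00 − 256.000) = 554.667.
Partial sum through k=1: 60612.3.
Order-2 term: −1/720 · (288.000 − 96.0000) = -0.266667.
Partial sum through k=2: 60612.0.
Order-3 term: 1/30240 · (0.00000 − 0.00000) = 0.00000.
Partial sum through k=3: 60612.0.
Order-4 term: −1/1209600 · (0.00000 − 0.00000) = 0.00000.

S_4 ≈ 60612.0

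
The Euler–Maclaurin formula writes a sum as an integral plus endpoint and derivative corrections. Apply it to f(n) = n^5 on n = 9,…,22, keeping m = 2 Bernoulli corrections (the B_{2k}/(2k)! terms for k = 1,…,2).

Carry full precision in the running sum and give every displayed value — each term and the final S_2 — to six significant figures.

S_2 ≈ 2.15093e+07

∫_9^22 x^5 dx evaluates to 1.88081e+07.
Boundary: ½(f(9) + f(22)) = ½(59049.0 + 5.15363e+06) = 2.60634e+06.
Integral + boundary = 2.14144e+07.
k=1: B_{2}/(2)! × [f^{(1)}(22) − f^{(1)}(9)] = 1/12 × (1.17128e+06 − 32805.0) = 94872.9.
Running total after k=1: 2.15093e+07.
k=2: B_{4}/(4)! × [f^{(3)}(22) − f^{(3)}(9)] = −1/720 × (29040.0 − 4860.00) = -33.5833.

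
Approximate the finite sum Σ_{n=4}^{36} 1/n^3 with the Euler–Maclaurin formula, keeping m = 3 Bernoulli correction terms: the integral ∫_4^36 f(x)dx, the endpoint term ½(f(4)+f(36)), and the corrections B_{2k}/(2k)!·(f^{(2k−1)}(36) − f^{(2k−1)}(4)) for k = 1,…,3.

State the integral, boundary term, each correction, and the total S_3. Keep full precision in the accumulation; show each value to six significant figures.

Integral: ∫_4^36 1/x^3 dx = 0.0308642.
Endpoint term: (f(4) + f(36))/2 = (0.0156250 + 2.14335e-05)/2 = 0.00782322.
So far: 0.0386874.
Order-1 term: 1/12 · (-1.78612e-06 − (-0.0117188)) = 0.000976414.
Partial sum through k=1: 0.0396638.
Order-2 term: −1/720 · (-2.75636e-08 − (-0.0146484)) = -2.03450e-05.
Partial sum through k=2: 0.0396435.
Order-3 term: 1/30240 · (-8.93265e-10 − (-0.0384521)) = 1.27157e-06.

S_3 ≈ 0.0396448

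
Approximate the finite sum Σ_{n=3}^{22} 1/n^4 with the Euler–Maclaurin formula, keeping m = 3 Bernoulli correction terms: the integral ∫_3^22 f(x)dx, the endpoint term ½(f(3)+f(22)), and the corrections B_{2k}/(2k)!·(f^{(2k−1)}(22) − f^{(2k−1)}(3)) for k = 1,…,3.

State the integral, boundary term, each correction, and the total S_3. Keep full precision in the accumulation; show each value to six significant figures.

∫_3^22 1/x^4 dx evaluates to 0.0123144.
½[f(3) + f(22)] = ½[0.0123457 + 4.26883e-06] = 0.00617497.
So far: 0.0184893.
Correction k=1: B_{2}/2! · (f^{(1)}(22) − f^{(1)}(3)) = 1/12 · (-7.76152e-07 − (-0.0164609)) = 0.00137168.
Partial sum through k=1: 0.0198610.
Correction k=2: B_{4}/4! · (f^{(3)}(22) − f^{(3)}(3)) = −1/720 · (-4.81086e-08 − (-0.0548697)) = -7.62078e-05.
Partial sum through k=2: 0.0197848.
Correction k=3: B_{6}/6! · (f^{(5)}(22) − f^{(5)}(3)) = 1/30240 · (-5.56628e-09 − (-0.341411)) = 1.12901e-05.

S_3 ≈ 0.0197961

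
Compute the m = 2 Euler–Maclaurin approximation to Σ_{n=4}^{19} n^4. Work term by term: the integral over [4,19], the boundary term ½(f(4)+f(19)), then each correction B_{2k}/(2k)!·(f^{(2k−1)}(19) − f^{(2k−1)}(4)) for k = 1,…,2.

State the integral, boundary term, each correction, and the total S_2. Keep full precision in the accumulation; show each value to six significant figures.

∫_4^19 x^4 dx evaluates to 495015.
½[f(4) + f(19)] = ½[256.000 + 130321] = 65288.5.
So far: 560304.
Correction k=1: B_{2}/2! · (f^{(1)}(19) − f^{(1)}(4)) = 1/12 · (27436.0 − 256.000) = 2265.00.
Partial sum through k=1: 562568.
Correction k=2: B_{4}/4! · (f^{(3)}(19) − f^{(3)}(4)) = −1/720 · (456.000 − 96.0000) = -0.500000.

S_2 ≈ 562568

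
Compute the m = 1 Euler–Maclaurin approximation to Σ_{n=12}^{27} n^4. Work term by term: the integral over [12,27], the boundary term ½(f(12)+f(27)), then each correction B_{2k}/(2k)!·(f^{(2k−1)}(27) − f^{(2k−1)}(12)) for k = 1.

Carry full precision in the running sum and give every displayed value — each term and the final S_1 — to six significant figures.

S_1 ≈ 3.10209e+06

The integral term ∫_12^27 x^4 dx = 2.82002e+06.
½[f(12) + f(27)] = ½[20736.0 + 531441] = 276088.
Integral + boundary = 3.09610e+06.
Correction k=1: B_{2}/2! · (f^{(1)}(27) − f^{(1)}(12)) = 1/12 · (78732.0 − 6912.00) = 5985.00.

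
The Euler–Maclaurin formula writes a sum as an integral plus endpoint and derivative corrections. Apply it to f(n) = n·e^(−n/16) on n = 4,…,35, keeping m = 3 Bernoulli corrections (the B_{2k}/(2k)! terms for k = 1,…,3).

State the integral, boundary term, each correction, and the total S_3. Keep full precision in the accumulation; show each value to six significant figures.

S_3 ≈ 161.125

The integral term ∫_4^35 x·e^(−x/16) dx = 157.664.
Endpoint term: (f(4) + f(35))/2 = (3.11520 + 3.92689)/2 = 3.52105.
Running total after boundary: 161.185.
Correction k=1: B_{2}/2! · (f^{(1)}(35) − f^{(1)}(4)) = 1/12 · (-0.133234 − 0.584101) = -0.0597779.
After k=1: 161.125.
Correction k=2: B_{4}/4! · (f^{(3)}(35) − f^{(3)}(4)) = −1/720 · (0.000356094 − 0.00836602) = 1.11249e-05.
After k=2: 161.125.
Correction k=3: B_{6}/6! · (f^{(5)}(35) − f^{(5)}(4)) = 1/30240 · (4.81497e-06 − 5.64469e-05) = -1.70740e-09.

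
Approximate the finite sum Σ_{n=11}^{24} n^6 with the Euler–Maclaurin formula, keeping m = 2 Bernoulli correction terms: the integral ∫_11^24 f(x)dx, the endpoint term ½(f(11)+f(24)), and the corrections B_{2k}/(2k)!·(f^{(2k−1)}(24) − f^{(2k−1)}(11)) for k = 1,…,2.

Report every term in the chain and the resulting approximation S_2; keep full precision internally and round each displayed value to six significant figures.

S_2 ≈ 7.52762e+08

The integral term ∫_11^24 x^6 dx = 6.52426e+08.
½[f(11) + f(24)] = ½[1.77156e+06 + 1.91103e+08] = 9.64373e+07.
Integral + boundary = 7.48864e+08.
Order-1 term: 1/12 · (4.77757e+07 − 966306) = 3.90079e+06.
After k=1: 7.52764e+08.
Order-2 term: −1/720 · (1.65888e+06 − 159720) = -2082.17.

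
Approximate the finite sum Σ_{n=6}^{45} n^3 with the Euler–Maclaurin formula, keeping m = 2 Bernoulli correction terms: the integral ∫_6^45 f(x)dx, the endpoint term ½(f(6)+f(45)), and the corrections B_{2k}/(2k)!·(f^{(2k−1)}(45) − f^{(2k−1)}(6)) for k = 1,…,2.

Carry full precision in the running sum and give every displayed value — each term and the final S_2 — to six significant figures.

The integral term ∫_6^45 x^3 dx = 1.02483e+06.
Endpoint term: (f(6) + f(45))/2 = (216.000 + 91125.0)/2 = 45670.5.
Integral + boundary = 1.07050e+06.
k=1: B_{2}/(2)! × [f^{(1)}(45) − f^{(1)}(6)] = 1/12 × (6075.00 − 108.000) = 497.250.
After k=1: 1.07100e+06.
k=2: B_{4}/(4)! × [f^{(3)}(45) − f^{(3)}(6)] = −1/720 × (6.00000 − 6.00000) = 0.00000.

S_2 ≈ 1.07100e+06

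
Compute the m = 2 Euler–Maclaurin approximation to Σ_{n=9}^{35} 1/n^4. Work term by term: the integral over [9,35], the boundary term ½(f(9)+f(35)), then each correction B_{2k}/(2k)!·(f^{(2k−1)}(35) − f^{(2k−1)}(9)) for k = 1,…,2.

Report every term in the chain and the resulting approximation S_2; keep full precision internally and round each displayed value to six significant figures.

∫_9^35 1/x^4 dx evaluates to 0.000449473.
Boundary: ½(f(9) + f(35)) = ½(0.000152416 + 6.66389e-07) = 7.65411e-05.
Integral + boundary = 0.000526014.
Order-1 term: 1/12 · (-7.61587e-08 − (-6.77404e-05)) = 5.63868e-06.
After k=1: 0.000531653.
Order-2 term: −1/720 · (-1.86511e-09 − (-2.50890e-05)) = -3.48433e-08.

S_2 ≈ 0.000531618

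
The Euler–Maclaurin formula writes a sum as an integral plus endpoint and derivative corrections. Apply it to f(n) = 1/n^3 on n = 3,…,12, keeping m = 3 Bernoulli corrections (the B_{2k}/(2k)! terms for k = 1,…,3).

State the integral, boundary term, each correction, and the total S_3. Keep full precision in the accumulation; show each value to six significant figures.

Integral: ∫_3^12 1/x^3 dx = 0.0520833.
½[f(3) + f(12)] = ½[0.0370370 + 0.000578704] = 0.0188079.
Running total after boundary: 0.0708912.
Correction k=1: B_{2}/2! · (f^{(1)}(12) − f^{(1)}(3)) = 1/12 · (-0.000144676 − (-0.0370370)) = 0.00307436.
After k=1: 0.0739656.
Correction k=2: B_{4}/4! · (f^{(3)}(12) − f^{(3)}(3)) = −1/720 · (-2.00939e-05 − (-0.0823045)) = -0.000114284.
After k=2: 0.0738513.
Correction k=3: B_{6}/6! · (f^{(5)}(12) − f^{(5)}(3)) = 1/30240 · (-5.86071e-06 − (-0.384088)) = 1.27011e-05.

S_3 ≈ 0.0738640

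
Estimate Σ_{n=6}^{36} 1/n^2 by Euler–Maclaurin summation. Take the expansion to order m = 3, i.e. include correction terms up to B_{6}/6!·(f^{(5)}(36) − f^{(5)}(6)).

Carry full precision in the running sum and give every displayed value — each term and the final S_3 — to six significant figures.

Integral: ∫_6^36 1/x^2 dx = 0.138889.
Endpoint term: (f(6) + f(36))/2 = (0.0277778 + 0.000771605)/2 = 0.0142747.
So far: 0.153164.
Correction k=1: B_{2}/2! · (f^{(1)}(36) − f^{(1)}(6)) = 1/12 · (-4.28669e-05 − (-0.00925926)) = 0.000768033.
Partial sum through k=1: 0.153932.
Correction k=2: B_{4}/4! · (f^{(3)}(36) − f^{(3)}(6)) = −1/720 · (-3.96916e-07 − (-0.00308642)) = -4.28614e-06.
Partial sum through k=2: 0.153927.
Correction k=3: B_{6}/6! · (f^{(5)}(36) − f^{(5)}(6)) = 1/30240 · (-9.18787e-09 − (-0.00257202)) = 8.50532e-08.

S_3 ≈ 0.153927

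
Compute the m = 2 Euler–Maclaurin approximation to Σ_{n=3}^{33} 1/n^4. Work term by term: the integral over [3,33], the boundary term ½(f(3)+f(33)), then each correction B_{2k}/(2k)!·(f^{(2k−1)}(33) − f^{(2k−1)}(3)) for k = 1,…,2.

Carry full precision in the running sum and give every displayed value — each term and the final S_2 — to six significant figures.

The integral term ∫_3^33 1/x^4 dx = 0.0123364.
½[f(3) + f(33)] = ½[0.0123457 + 8.43226e-07] = 0.00617326.
So far: 0.0185097.
Order-1 term: 1/12 · (-1.02209e-07 − (-0.0164609)) = 0.00137173.
After k=1: 0.0198814.
Order-2 term: −1/720 · (-2.81568e-09 − (-0.0548697)) = -7.62079e-05.

S_2 ≈ 0.0198052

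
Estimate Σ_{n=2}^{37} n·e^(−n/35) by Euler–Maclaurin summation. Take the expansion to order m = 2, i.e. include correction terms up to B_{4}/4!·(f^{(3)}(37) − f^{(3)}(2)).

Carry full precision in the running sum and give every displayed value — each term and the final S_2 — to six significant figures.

∫_2^37 x·e^(−x/35) dx evaluates to 347.508.
Boundary: ½(f(2) + f(37)) = ½(1.88892 + 12.8555) = 7.37223.
Running total after boundary: 354.880.
k=1: B_{2}/(2)! × [f^{(1)}(37) − f^{(1)}(2)] = 1/12 × (-0.0198541 − 0.890490) = -0.0758620.
Partial sum through k=1: 354.804.
k=2: B_{4}/(4)! × [f^{(3)}(37) − f^{(3)}(2)] = −1/720 × (0.000551053 − 0.00226890) = 2.38591e-06.

S_2 ≈ 354.804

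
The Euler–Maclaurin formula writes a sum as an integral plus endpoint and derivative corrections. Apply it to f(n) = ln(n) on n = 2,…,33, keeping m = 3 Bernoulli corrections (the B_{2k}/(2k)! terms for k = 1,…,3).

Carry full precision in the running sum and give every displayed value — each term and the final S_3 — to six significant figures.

S_3 ≈ 85.0545

Integral: ∫_2^33 ln(x) dx = 82.9985.
Endpoint term: (f(2) + f(33))/2 = (0.693147 + 3.49651)/2 = 2.09483.
Integral + boundary = 85.0933.
Correction k=1: B_{2}/2! · (f^{(1)}(33) − f^{(1)}(2)) = 1/12 · (0.0303030 − 0.500000) = -0.0391414.
Partial sum through k=1: 85.0541.
Correction k=2: B_{4}/4! · (f^{(3)}(33) − f^{(3)}(2)) = −1/720 · (5.56529e-05 − 0.250000) = 0.000347145.
Partial sum through k=2: 85.0545.
Correction k=3: B_{6}/6! · (f^{(5)}(33) − f^{(5)}(2)) = 1/30240 · (6.13256e-07 − 0.750000) = -2.48016e-05.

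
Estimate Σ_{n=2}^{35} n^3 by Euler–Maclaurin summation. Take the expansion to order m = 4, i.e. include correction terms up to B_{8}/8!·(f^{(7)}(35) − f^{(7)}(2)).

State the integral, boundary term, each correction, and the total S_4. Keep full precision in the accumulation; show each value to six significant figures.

S_4 ≈ 396899

Integral: ∫_2^35 x^3 dx = 375152.
Endpoint term: (f(2) + f(35))/2 = (8.00000 + 42875.0)/2 = 21441.5.
Running total after boundary: 396594.
Order-1 term: 1/12 · (3675.00 − 12.0000) = 305.250.
Partial sum through k=1: 396899.
Order-2 term: −1/720 · (6.00000 − 6.00000) = 0.00000.
Partial sum through k=2: 396899.
Order-3 term: 1/30240 · (0.00000 − 0.00000) = 0.00000.
Partial sum through k=3: 396899.
Order-4 term: −1/1209600 · (0.00000 − 0.00000) = 0.00000.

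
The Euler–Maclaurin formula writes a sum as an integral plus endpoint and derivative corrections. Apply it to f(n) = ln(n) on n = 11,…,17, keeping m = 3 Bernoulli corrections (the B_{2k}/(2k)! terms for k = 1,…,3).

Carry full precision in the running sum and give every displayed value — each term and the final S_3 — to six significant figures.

S_3 ≈ 18.4007

Integral: ∫_11^17 ln(x) dx = 15.7878.
Boundary: ½(f(11) + f(17)) = ½(2.39790 + 2.83321) = 2.61555.
Integral + boundary = 18.4033.
Order-1 term: 1/12 · (0.0588235 − 0.0909091) = -0.00267380.
Running total after k=1: 18.4007.
Order-2 term: −1/720 · (0.000407083 − 0.00150263) = 1.52159e-06.
Running total after k=2: 18.4007.
Order-3 term: 1/30240 · (1.69031e-05 − 0.000149021) = -4.36898e-09.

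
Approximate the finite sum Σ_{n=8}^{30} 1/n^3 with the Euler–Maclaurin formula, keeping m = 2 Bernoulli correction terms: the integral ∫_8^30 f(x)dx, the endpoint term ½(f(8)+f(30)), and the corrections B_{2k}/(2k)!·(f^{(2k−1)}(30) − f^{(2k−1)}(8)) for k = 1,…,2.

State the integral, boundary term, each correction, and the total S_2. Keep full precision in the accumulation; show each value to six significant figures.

Integral: ∫_8^30 1/x^3 dx = 0.00725694.
Boundary: ½(f(8) + f(30)) = ½(0.00195312 + 3.70370e-05) = 0.000995081.
Running total after boundary: 0.00825203.
k=1: B_{2}/(2)! × [f^{(1)}(30) − f^{(1)}(8)] = 1/12 × (-3.70370e-06 − (-0.000732422)) = 6.07265e-05.
After k=1: 0.00831275.
k=2: B_{4}/(4)! × [f^{(3)}(30) − f^{(3)}(8)] = −1/720 × (-8.23045e-08 − (-0.000228882)) = -3.17777e-07.

S_2 ≈ 0.00831243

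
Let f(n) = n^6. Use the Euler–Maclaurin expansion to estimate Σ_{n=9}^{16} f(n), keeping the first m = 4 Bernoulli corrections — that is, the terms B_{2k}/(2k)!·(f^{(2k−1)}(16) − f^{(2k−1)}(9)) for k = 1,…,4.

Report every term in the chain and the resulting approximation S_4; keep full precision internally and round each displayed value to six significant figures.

Integral: ∫_9^16 x^6 dx = 3.76646e+07.
Boundary: ½(f(9) + f(16)) = ½(531441 + 1.67772e+07) = 8.65433e+06.
Running total after boundary: 4.63190e+07.
Order-1 term: 1/12 · (6.29146e+06 − 354294) = 494764.
After k=1: 4.68137e+07.
Order-2 term: −1/720 · (491520 − 87480.0) = -561.167.
After k=2: 4.68132e+07.
Order-3 term: 1/30240 · (11520.0 − 6480.00) = 0.166667.
After k=3: 4.68132e+07.
Order-4 term: −1/1209600 · (0.00000 − 0.00000) = 0.00000.

S_4 ≈ 4.68132e+07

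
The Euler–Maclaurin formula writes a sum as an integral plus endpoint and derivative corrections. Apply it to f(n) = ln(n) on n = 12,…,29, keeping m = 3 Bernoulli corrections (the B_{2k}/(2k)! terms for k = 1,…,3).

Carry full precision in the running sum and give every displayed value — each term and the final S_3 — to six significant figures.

∫_12^29 ln(x) dx evaluates to 50.8327.
½[f(12) + f(29)] = ½[2.48491 + 3.36730] = 2.92610.
So far: 53.7588.
Correction k=1: B_{2}/2! · (f^{(1)}(29) − f^{(1)}(12)) = 1/12 · (0.0344828 − 0.0833333) = -0.00407088.
Running total after k=1: 53.7547.
Correction k=2: B_{4}/4! · (f^{(3)}(29) − f^{(3)}(12)) = −1/720 · (8.20042e-05 − 0.00115741) = 1.49362e-06.
Running total after k=2: 53.7547.
Correction k=3: B_{6}/6! · (f^{(5)}(29) − f^{(5)}(12)) = 1/30240 · (1.17010e-06 − 9.64506e-05) = -3.15081e-09.

S_3 ≈ 53.7547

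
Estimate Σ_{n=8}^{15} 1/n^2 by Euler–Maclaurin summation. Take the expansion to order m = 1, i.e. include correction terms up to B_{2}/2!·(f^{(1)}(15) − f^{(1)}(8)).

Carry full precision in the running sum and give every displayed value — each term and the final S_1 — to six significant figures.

Integral: ∫_8^15 1/x^2 dx = 0.0583333.
Boundary: ½(f(8) + f(15)) = ½(0.0156250 + 0.00444444) = 0.0100347.
So far: 0.0683681.
Correction k=1: B_{2}/2! · (f^{(1)}(15) − f^{(1)}(8)) = 1/12 · (-0.000592593 − (-0.00390625)) = 0.000276138.

S_1 ≈ 0.0686442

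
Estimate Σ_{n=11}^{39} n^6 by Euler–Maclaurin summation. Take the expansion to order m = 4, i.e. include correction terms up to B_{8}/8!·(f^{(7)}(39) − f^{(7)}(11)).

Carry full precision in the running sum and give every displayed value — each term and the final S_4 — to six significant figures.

Integral: ∫_11^39 x^6 dx = 1.96016e+10.
Boundary: ½(f(11) + f(39)) = ½(1.77156e+06 + 3.51874e+09) = 1.76026e+09.
Integral + boundary = 2.13619e+10.
Order-1 term: 1/12 · (5.41345e+08 − 966306) = 4.50316e+07.
Partial sum through k=1: 2.14069e+10.
Order-2 term: −1/720 · (7.11828e+06 − 159720) = -9664.67.
Partial sum through k=2: 2.14069e+10.
Order-3 term: 1/30240 · (28080.0 − 7920.00) = 0.666667.
Partial sum through k=3: 2.14069e+10.
Order-4 term: −1/1209600 · (0.00000 − 0.00000) = 0.00000.

S_4 ≈ 2.14069e+10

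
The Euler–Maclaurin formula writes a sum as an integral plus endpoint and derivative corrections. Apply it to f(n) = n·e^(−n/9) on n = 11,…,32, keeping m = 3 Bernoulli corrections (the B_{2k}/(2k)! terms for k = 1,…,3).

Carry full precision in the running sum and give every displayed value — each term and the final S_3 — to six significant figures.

S_3 ≈ 44.5594

The integral term ∫_11^32 x·e^(−x/9) dx = 42.4828.
Endpoint term: (f(11) + f(32))/2 = (3.24032 + 0.914096)/2 = 2.07721.
Integral + boundary = 44.5600.
k=1: B_{2}/(2)! × [f^{(1)}(32) − f^{(1)}(11)] = 1/12 × (-0.0730007 − (-0.0654611)) = -0.000628304.
After k=1: 44.5594.
k=2: B_{4}/(4)! × [f^{(3)}(32) − f^{(3)}(11)] = −1/720 × (-0.000195923 − 0.00646529) = 9.25169e-06.
After k=2: 44.5594.
k=3: B_{6}/(6)! × [f^{(5)}(32) − f^{(5)}(11)] = 1/30240 × (6.28887e-06 − 0.000169614) = -5.40097e-09.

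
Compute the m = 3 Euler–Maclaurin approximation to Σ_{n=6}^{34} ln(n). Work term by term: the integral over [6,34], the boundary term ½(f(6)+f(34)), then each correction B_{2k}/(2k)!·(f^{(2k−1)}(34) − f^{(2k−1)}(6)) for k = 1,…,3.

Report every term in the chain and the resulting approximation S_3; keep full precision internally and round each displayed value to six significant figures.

S_3 ≈ 83.7933

∫_6^34 ln(x) dx evaluates to 81.1457.
Endpoint term: (f(6) + f(34))/2 = (1.79176 + 3.52636)/2 = 2.65906.
Integral + boundary = 83.8048.
k=1: B_{2}/(2)! × [f^{(1)}(34) − f^{(1)}(6)] = 1/12 × (0.0294118 − 0.166667) = -0.0114379.
Partial sum through k=1: 83.7933.
k=2: B_{4}/(4)! × [f^{(3)}(34) − f^{(3)}(6)] = −1/720 × (5.08854e-05 − 0.00925926) = 1.27894e-05.
Partial sum through k=2: 83.7933.
k=3: B_{6}/(6)! × [f^{(5)}(34) − f^{(5)}(6)] = 1/30240 × (5.28222e-07 − 0.00308642) = -1.02047e-07.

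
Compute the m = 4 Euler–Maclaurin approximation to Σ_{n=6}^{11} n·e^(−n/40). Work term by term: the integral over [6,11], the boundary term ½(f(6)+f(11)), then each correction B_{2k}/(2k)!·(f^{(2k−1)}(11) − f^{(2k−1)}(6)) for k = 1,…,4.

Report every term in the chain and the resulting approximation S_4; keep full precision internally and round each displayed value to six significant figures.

S_4 ≈ 40.9202

Integral: ∫_6^11 x·e^(−x/40) dx = 34.1755.
Endpoint term: (f(6) + f(11))/2 = (5.16425 + 8.35529)/2 = 6.75977.
Integral + boundary = 40.9353.
Order-1 term: 1/12 · (0.550690 − 0.731602) = -0.0150760.
After k=1: 40.9202.
Order-2 term: −1/720 · (0.00129365 − 0.00153314) = 3.32625e-07.
After k=2: 40.9202.
Order-3 term: 1/30240 · (1.40194e-06 − 1.63064e-06) = -7.56262e-12.
After k=3: 40.9202.
Order-4 term: −1/1209600 · (1.24710e-09 − 1.43942e-09) = 1.58992e-16.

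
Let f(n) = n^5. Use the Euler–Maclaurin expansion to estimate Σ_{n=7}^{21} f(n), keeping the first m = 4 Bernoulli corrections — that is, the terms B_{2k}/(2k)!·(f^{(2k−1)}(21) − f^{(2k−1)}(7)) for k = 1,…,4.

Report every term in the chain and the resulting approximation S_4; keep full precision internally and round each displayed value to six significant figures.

S_4 ≈ 1.64052e+07

∫_7^21 x^5 dx evaluates to 1.42747e+07.
Endpoint term: (f(7) + f(21))/2 = (16807.0 + 4.08410e+06)/2 = 2.05045e+06.
Integral + boundary = 1.63252e+07.
Correction k=1: B_{2}/2! · (f^{(1)}(21) − f^{(1)}(7)) = 1/12 · (972405 − 12005.0) = 80033.3.
Partial sum through k=1: 1.64052e+07.
Correction k=2: B_{4}/4! · (f^{(3)}(21) − f^{(3)}(7)) = −1/720 · (26460.0 − 2940.00) = -32.6667.
Partial sum through k=2: 1.64052e+07.
Correction k=3: B_{6}/6! · (f^{(5)}(21) − f^{(5)}(7)) = 1/30240 · (120.000 − 120.000) = 0.00000.
Partial sum through k=3: 1.64052e+07.
Correction k=4: B_{8}/8! · (f^{(7)}(21) − f^{(7)}(7)) = −1/1209600 · (0.00000 − 0.00000) = 0.00000.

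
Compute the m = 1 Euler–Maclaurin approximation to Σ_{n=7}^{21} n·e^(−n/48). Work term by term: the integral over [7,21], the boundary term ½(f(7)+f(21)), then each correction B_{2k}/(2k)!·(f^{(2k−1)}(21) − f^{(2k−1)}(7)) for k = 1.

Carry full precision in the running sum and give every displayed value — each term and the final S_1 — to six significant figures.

∫_7^21 x·e^(−x/48) dx evaluates to 143.369.
Boundary: ½(f(7) + f(21)) = ½(6.05011 + 13.5586) = 9.80437.
Integral + boundary = 153.173.
Order-1 term: 1/12 · (0.363177 − 0.738258) = -0.0312567.

S_1 ≈ 153.142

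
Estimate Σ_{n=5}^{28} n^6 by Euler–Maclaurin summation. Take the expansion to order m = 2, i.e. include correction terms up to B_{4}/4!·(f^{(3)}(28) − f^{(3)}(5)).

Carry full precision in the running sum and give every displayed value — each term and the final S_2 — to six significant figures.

The integral term ∫_5^28 x^6 dx = 1.92755e+09.
½[f(5) + f(28)] = ½[15625.0 + 4.81890e+08] = 2.40953e+08.
Running total after boundary: 2.16850e+09.
Correction k=1: B_{2}/2! · (f^{(1)}(28) − f^{(1)}(5)) = 1/12 · (1.03262e+08 − 18750.0) = 8.60362e+06.
Running total after k=1: 2.17711e+09.
Correction k=2: B_{4}/4! · (f^{(3)}(28) − f^{(3)}(5)) = −1/720 · (2.63424e+06 − 15000.0) = -3637.83.

S_2 ≈ 2.17710e+09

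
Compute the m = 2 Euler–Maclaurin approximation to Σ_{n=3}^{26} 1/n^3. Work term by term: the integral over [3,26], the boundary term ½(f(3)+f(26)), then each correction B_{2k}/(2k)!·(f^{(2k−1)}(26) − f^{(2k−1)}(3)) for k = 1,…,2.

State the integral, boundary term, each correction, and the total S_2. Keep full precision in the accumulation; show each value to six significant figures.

S_2 ≈ 0.0763344

Integral: ∫_3^26 1/x^3 dx = 0.0548159.
Endpoint term: (f(3) + f(26))/2 = (0.0370370 + 5.68958e-05)/2 = 0.0185470.
Running total after boundary: 0.0733629.
Correction k=1: B_{2}/2! · (f^{(1)}(26) − f^{(1)}(3)) = 1/12 · (-6.56490e-06 − (-0.0370370)) = 0.00308587.
Running total after k=1: 0.0764487.
Correction k=2: B_{4}/4! · (f^{(3)}(26) − f^{(3)}(3)) = −1/720 · (-1.94228e-07 − (-0.0823045)) = -0.000114312.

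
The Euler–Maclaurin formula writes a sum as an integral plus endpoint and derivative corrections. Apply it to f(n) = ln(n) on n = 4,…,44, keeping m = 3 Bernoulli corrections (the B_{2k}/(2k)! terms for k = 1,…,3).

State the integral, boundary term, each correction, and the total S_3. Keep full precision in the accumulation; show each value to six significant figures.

∫_4^44 ln(x) dx evaluates to 120.959.
Endpoint term: (f(4) + f(44))/2 = (1.38629 + 3.78419)/2 = 2.58524.
Integral + boundary = 123.544.
Order-1 term: 1/12 · (0.0227273 − 0.250000) = -0.0189394.
After k=1: 123.525.
Order-2 term: −1/720 · (2.34786e-05 − 0.0312500) = 4.33702e-05.
After k=2: 123.526.
Order-3 term: 1/30240 · (1.45528e-07 − 0.0234375) = -7.75045e-07.

S_3 ≈ 123.526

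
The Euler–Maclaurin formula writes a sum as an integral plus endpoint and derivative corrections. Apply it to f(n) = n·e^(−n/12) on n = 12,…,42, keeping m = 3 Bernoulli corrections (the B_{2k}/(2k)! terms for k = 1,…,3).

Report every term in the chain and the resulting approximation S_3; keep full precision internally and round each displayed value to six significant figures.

S_3 ≈ 89.2165

∫_12^42 x·e^(−x/12) dx evaluates to 86.3814.
½[f(12) + f(42)] = ½[4.41455 + 1.26829] = 2.84142.
Running total after boundary: 89.2228.
Order-1 term: 1/12 · (-0.0754935 − 0.00000) = -0.00629112.
Running total after k=1: 89.2165.
Order-2 term: −1/720 · (-0.000104852 − 0.00510944) = 7.24207e-06.
Running total after k=2: 89.2165.
Order-3 term: 1/30240 · (2.18442e-06 − 7.09644e-05) = -2.27447e-09.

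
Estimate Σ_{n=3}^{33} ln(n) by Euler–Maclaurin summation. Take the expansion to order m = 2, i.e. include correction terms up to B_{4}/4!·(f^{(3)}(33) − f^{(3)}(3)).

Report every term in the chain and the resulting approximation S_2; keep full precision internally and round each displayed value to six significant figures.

S_2 ≈ 84.3613

Integral: ∫_3^33 ln(x) dx = 82.0889.
Endpoint term: (f(3) + f(33))/2 = (1.09861 + 3.49651)/2 = 2.29756.
Integral + boundary = 84.3865.
k=1: B_{2}/(2)! × [f^{(1)}(33) − f^{(1)}(3)] = 1/12 × (0.0303030 − 0.333333) = -0.0252525.
Partial sum through k=1: 84.3612.
k=2: B_{4}/(4)! × [f^{(3)}(33) − f^{(3)}(3)] = −1/720 × (5.56529e-05 − 0.0740741) = 0.000102803.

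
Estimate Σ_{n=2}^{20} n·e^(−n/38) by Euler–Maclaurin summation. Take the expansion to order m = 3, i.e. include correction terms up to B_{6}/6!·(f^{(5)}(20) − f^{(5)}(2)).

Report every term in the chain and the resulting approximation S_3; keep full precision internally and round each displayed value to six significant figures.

Integral: ∫_2^20 x·e^(−x/38) dx = 139.995.
Endpoint term: (f(2) + f(20))/2 = (1.89746 + 11.8156)/2 = 6.85650.
Running total after boundary: 146.852.
k=1: B_{2}/(2)! × [f^{(1)}(20) − f^{(1)}(2)] = 1/12 × (0.279842 − 0.898796) = -0.0515795.
Running total after k=1: 146.800.
k=2: B_{4}/(4)! × [f^{(3)}(20) − f^{(3)}(2)] = −1/720 × (0.00101205 − 0.00193646) = 1.28391e-06.
Running total after k=2: 146.800.
k=3: B_{6}/(6)! × [f^{(5)}(20) − f^{(5)}(2)] = 1/30240 × (1.26752e-06 − 2.25104e-06) = -3.25236e-11.

S_3 ≈ 146.800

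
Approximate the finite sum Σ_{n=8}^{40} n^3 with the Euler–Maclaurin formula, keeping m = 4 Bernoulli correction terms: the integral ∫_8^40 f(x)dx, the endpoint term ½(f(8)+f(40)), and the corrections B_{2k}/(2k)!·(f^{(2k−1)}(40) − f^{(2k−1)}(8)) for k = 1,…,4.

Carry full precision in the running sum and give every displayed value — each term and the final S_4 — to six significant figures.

S_4 ≈ 671616

The integral term ∫_8^40 x^3 dx = 638976.
Endpoint term: (f(8) + f(40))/2 = (512.000 + 64000.0)/2 = 32256.0.
Integral + boundary = 671232.
Order-1 term: 1/12 · (4800.00 − 192.000) = 384.000.
Running total after k=1: 671616.
Order-2 term: −1/720 · (6.00000 − 6.00000) = 0.00000.
Running total after k=2: 671616.
Order-3 term: 1/30240 · (0.00000 − 0.00000) = 0.00000.
Running total after k=3: 671616.
Order-4 term: −1/1209600 · (0.00000 − 0.00000) = 0.00000.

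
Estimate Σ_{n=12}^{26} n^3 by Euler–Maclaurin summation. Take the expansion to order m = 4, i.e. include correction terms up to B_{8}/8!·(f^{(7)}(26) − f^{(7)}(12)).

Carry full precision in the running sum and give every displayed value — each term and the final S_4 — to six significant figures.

∫_12^26 x^3 dx evaluates to 109060.
Endpoint term: (f(12) + f(26))/2 = (1728.00 + 17576.0)/2 = 9652.00.
So far: 118712.
Correction k=1: B_{2}/2! · (f^{(1)}(26) − f^{(1)}(12)) = 1/12 · (2028.00 − 432.000) = 133.000.
After k=1: 118845.
Correction k=2: B_{4}/4! · (f^{(3)}(26) − f^{(3)}(12)) = −1/720 · (6.00000 − 6.00000) = 0.00000.
After k=2: 118845.
Correction k=3: B_{6}/6! · (f^{(5)}(26) − f^{(5)}(12)) = 1/30240 · (0.00000 − 0.00000) = 0.00000.
After k=3: 118845.
Correction k=4: B_{8}/8! · (f^{(7)}(26) − f^{(7)}(12)) = −1/1209600 · (0.00000 − 0.00000) = 0.00000.

S_4 ≈ 118845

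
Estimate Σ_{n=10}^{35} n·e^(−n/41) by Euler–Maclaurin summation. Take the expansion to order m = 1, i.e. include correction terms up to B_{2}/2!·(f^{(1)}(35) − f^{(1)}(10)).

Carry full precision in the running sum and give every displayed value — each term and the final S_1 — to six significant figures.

S_1 ≈ 322.797

∫_10^35 x·e^(−x/41) dx evaluates to 311.471.
½[f(10) + f(35)] = ½[7.83564 + 14.9049] = 11.3703.
So far: 322.841.
Correction k=1: B_{2}/2! · (f^{(1)}(35) − f^{(1)}(10)) = 1/12 · (0.0623201 − 0.592451) = -0.0441776.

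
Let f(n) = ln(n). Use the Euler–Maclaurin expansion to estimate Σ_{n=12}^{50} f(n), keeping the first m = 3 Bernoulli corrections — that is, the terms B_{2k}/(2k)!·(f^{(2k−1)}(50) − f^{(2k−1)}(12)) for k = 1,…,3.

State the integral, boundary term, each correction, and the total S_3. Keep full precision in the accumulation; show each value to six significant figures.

∫_12^50 ln(x) dx evaluates to 127.782.
Endpoint term: (f(12) + f(50))/2 = (2.48491 + 3.91202)/2 = 3.19846.
Integral + boundary = 130.981.
Correction k=1: B_{2}/2! · (f^{(1)}(50) − f^{(1)}(12)) = 1/12 · (0.0200000 − 0.0833333) = -0.00527778.
Partial sum through k=1: 130.975.
Correction k=2: B_{4}/4! · (f^{(3)}(50) − f^{(3)}(12)) = −1/720 · (1.60000e-05 − 0.00115741) = 1.58529e-06.
Partial sum through k=2: 130.975.
Correction k=3: B_{6}/6! · (f^{(5)}(50) − f^{(5)}(12)) = 1/30240 · (7.68000e-08 − 9.64506e-05) = -3.18696e-09.

S_3 ≈ 130.975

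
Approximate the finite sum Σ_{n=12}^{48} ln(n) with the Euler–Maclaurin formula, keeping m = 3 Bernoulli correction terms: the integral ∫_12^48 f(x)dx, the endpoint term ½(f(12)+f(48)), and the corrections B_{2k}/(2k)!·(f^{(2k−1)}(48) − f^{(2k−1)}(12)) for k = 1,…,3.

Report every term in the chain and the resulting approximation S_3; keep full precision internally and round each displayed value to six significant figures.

∫_12^48 ln(x) dx evaluates to 119.999.
½[f(12) + f(48)] = ½[2.48491 + 3.87120] = 3.17805.
Integral + boundary = 123.177.
Order-1 term: 1/12 · (0.0208333 − 0.0833333) = -0.00520833.
Running total after k=1: 123.172.
Order-2 term: −1/720 · (1.80845e-05 − 0.00115741) = 1.58239e-06.
Running total after k=2: 123.172.
Order-3 term: 1/30240 · (9.41901e-08 − 9.64506e-05) = -3.18639e-09.

S_3 ≈ 123.172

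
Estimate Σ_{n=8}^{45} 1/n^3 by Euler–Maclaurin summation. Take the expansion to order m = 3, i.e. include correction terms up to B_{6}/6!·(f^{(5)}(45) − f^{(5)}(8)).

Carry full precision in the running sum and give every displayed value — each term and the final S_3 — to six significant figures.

∫_8^45 1/x^3 dx evaluates to 0.00756559.
Endpoint term: (f(8) + f(45))/2 = (0.00195312 + 1.09739e-05)/2 = 0.000982049.
Integral + boundary = 0.00854764.
k=1: B_{2}/(2)! × [f^{(1)}(45) − f^{(1)}(8)] = 1/12 × (-7.31596e-07 − (-0.000732422)) = 6.09742e-05.
Partial sum through k=1: 0.00860861.
k=2: B_{4}/(4)! × [f^{(3)}(45) − f^{(3)}(8)] = −1/720 × (-7.22564e-09 − (-0.000228882)) = -3.17881e-07.
Partial sum through k=2: 0.00860829.
k=3: B_{6}/(6)! × [f^{(5)}(45) − f^{(5)}(8)] = 1/30240 × (-1.49865e-10 − (-0.000150204)) = 4.96705e-09.

S_3 ≈ 0.00860830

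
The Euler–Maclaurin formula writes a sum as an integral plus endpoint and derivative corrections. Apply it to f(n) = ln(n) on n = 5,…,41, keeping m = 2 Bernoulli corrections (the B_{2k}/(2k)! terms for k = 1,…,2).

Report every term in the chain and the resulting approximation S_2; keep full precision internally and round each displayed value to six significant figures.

S_2 ≈ 110.856

The integral term ∫_5^41 ln(x) dx = 108.209.
Boundary: ½(f(5) + f(41)) = ½(1.60944 + 3.71357) = 2.66150.
So far: 110.871.
Order-1 term: 1/12 · (0.0243902 − 0.200000) = -0.0146341.
Running total after k=1: 110.856.
Order-2 term: −1/720 · (2.90187e-05 − 0.0160000) = 2.21819e-05.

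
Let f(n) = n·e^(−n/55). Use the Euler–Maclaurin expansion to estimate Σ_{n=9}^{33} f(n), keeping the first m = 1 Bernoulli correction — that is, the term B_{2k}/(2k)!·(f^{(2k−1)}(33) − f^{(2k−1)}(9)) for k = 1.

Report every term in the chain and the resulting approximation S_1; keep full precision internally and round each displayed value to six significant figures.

S_1 ≈ 345.245

∫_9^33 x·e^(−x/55) dx evaluates to 332.410.
Boundary: ½(f(9) + f(33)) = ½(7.64146 + 18.1108) = 12.8761.
Integral + boundary = 345.286.
Correction k=1: B_{2}/2! · (f^{(1)}(33) − f^{(1)}(9)) = 1/12 · (0.219525 − 0.710115) = -0.0408825.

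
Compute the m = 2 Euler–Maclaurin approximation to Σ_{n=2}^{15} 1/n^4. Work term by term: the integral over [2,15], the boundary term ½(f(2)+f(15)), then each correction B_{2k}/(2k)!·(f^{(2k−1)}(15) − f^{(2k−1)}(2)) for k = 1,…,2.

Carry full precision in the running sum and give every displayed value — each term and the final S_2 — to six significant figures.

The integral term ∫_2^15 1/x^4 dx = 0.0415679.
Boundary: ½(f(2) + f(15)) = ½(0.0625000 + 1.97531e-05) = 0.0312599.
Integral + boundary = 0.0728278.
Correction k=1: B_{2}/2! · (f^{(1)}(15) − f^{(1)}(2)) = 1/12 · (-5.26749e-06 − (-0.125000)) = 0.0104162.
Partial sum through k=1: 0.0832440.
Correction k=2: B_{4}/4! · (f^{(3)}(15) − f^{(3)}(2)) = −1/720 · (-7.02332e-07 − (-0.937500)) = -0.00130208.

S_2 ≈ 0.0819419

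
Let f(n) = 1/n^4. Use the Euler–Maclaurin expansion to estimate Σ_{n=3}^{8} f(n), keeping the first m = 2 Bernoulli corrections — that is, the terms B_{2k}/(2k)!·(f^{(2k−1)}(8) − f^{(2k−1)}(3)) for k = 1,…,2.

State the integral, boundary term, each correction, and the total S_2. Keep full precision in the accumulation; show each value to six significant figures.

Integral: ∫_3^8 1/x^4 dx = 0.0116946.
Endpoint term: (f(3) + f(8))/2 = (0.0123457 + 0.000244141)/2 = 0.00629491.
So far: 0.0179895.
k=1: B_{2}/(2)! × [f^{(1)}(8) − f^{(1)}(3)] = 1/12 × (-0.000122070 − (-0.0164609)) = 0.00136157.
Running total after k=1: 0.0193511.
k=2: B_{4}/(4)! × [f^{(3)}(8) − f^{(3)}(3)] = −1/720 × (-5.72205e-05 − (-0.0548697)) = -7.61284e-05.

S_2 ≈ 0.0192750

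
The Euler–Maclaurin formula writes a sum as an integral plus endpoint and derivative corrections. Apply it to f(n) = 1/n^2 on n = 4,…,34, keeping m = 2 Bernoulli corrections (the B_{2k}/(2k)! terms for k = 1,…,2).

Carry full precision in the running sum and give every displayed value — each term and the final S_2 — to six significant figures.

S_2 ≈ 0.254838

∫_4^34 1/x^2 dx evaluates to 0.220588.
½[f(4) + f(34)] = ½[0.0625000 + 0.000865052] = 0.0316825.
So far: 0.252271.
k=1: B_{2}/(2)! × [f^{(1)}(34) − f^{(1)}(4)] = 1/12 × (-5.08854e-05 − (-0.0312500)) = 0.00259993.
After k=1: 0.254871.
k=2: B_{4}/(4)! × [f^{(3)}(34) − f^{(3)}(4)] = −1/720 × (-5.28222e-07 − (-0.0234375)) = -3.25513e-05.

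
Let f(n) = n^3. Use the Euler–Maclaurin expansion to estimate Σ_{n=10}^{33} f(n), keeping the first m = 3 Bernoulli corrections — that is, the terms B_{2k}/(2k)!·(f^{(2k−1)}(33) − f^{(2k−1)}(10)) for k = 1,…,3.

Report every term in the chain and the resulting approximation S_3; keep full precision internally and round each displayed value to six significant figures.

The integral term ∫_10^33 x^3 dx = 293980.
Endpoint term: (f(10) + f(33))/2 = (1000.00 + 35937.0)/2 = 18468.5.
Integral + boundary = 312449.
Correction k=1: B_{2}/2! · (f^{(1)}(33) − f^{(1)}(10)) = 1/12 · (3267.00 − 300.000) = 247.250.
After k=1: 312696.
Correction k=2: B_{4}/4! · (f^{(3)}(33) − f^{(3)}(10)) = −1/720 · (6.00000 − 6.00000) = 0.00000.
After k=2: 312696.
Correction k=3: B_{6}/6! · (f^{(5)}(33) − f^{(5)}(10)) = 1/30240 · (0.00000 − 0.00000) = 0.00000.

S_3 ≈ 312696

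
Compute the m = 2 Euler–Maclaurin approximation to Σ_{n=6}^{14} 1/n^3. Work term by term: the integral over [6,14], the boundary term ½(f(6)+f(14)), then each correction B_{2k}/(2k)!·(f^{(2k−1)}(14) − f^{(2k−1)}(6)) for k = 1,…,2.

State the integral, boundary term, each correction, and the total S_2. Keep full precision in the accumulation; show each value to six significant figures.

The integral term ∫_6^14 1/x^3 dx = 0.0113379.
Boundary: ½(f(6) + f(14)) = ½(0.00462963 + 0.000364431) = 0.00249703.
So far: 0.0138349.
k=1: B_{2}/(2)! × [f^{(1)}(14) − f^{(1)}(6)] = 1/12 × (-7.80925e-05 − (-0.00231481)) = 0.000186394.
Partial sum through k=1: 0.0140213.
k=2: B_{4}/(4)! × [f^{(3)}(14) − f^{(3)}(6)] = −1/720 × (-7.96862e-06 − (-0.00128601)) = -1.77506e-06.

S_2 ≈ 0.0140195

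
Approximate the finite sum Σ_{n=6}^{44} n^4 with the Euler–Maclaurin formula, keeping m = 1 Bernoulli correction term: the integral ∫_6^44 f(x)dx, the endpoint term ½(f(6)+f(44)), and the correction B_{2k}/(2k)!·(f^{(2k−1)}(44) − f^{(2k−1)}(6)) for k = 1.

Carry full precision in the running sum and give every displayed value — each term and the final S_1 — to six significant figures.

∫_6^44 x^4 dx evaluates to 3.29817e+07.
Endpoint term: (f(6) + f(44))/2 = (1296.00 + 3.74810e+06)/2 = 1.87470e+06.
So far: 3.48564e+07.
k=1: B_{2}/(2)! × [f^{(1)}(44) − f^{(1)}(6)] = 1/12 × (340736 − 864.000) = 28322.7.

S_1 ≈ 3.48847e+07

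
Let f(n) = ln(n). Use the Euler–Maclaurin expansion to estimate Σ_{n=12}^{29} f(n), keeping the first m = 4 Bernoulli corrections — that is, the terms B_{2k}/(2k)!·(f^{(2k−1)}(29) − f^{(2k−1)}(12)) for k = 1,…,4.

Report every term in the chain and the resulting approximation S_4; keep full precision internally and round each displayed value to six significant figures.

Integral: ∫_12^29 ln(x) dx = 50.8327.
Boundary: ½(f(12) + f(29)) = ½(2.48491 + 3.36730) = 2.92610.
Integral + boundary = 53.7588.
Order-1 term: 1/12 · (0.0344828 − 0.0833333) = -0.00407088.
Partial sum through k=1: 53.7547.
Order-2 term: −1/720 · (8.20042e-05 − 0.00115741) = 1.49362e-06.
Partial sum through k=2: 53.7547.
Order-3 term: 1/30240 · (1.17010e-06 − 9.64506e-05) = -3.15081e-09.
Partial sum through k=3: 53.7547.
Order-4 term: −1/1209600 · (4.17394e-08 − 2.00939e-05) = 1.65775e-11.

S_4 ≈ 53.7547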